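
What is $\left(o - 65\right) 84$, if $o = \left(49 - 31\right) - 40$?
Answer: $-7308$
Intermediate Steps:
$o = -22$ ($o = 18 - 40 = -22$)
$\left(o - 65\right) 84 = \left(-22 - 65\right) 84 = \left(-87\right) 84 = -7308$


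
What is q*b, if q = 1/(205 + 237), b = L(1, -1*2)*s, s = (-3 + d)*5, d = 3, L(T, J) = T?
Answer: 0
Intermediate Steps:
s = 0 (s = (-3 + 3)*5 = 0*5 = 0)
b = 0 (b = 1*0 = 0)
q = 1/442 ≈ 0.0022624
q*b = (1/442)*0 = 0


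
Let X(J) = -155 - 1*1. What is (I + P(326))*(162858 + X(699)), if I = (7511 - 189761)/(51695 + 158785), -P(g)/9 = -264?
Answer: 1355628264291/3508 ≈ 3.8644e+8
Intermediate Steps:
P(g) = 2376 (P(g) = -9*(-264) = 2376)
X(J) = -156 (X(J) = -155 - 1 = -156)
I = -6075/7016 (I = -182250/210480 = -182250*1/210480 = -6075/7016 ≈ -0.86588)
(I + P(326))*(162858 + X(699)) = (-6075/7016 + 2376)*(162858 - 156) = (16663941/7016)*162702 = 1355628264291/3508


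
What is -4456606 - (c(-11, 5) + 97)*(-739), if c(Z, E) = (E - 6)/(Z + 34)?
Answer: -100853968/23 ≈ -4.3850e+6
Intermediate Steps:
c(Z, E) = (-6 + E)/(34 + Z)
-4456606 - (c(-11, 5) + 97)*(-739) = -4456606 - ((-6 + 5)/(34 - 11) + 97)*(-739) = -4456606 - (-1/23 + 97)*(-739) = -4456606 - 2230*(-739)/23 = -4456606 - 1*(-1647970/23) = -4456606 + 1647970/23 = -100853968/23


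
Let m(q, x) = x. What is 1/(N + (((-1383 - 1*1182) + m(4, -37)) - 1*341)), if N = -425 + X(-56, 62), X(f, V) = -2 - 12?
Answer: -1/3382 ≈ -0.00029568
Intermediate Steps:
X(f, V) = -14
N = -439 (N = -425 - 14 = -439)
1/(N + (((-1383 - 1*1182) + m(4, -37)) - 1*341)) = 1/(-439 + (((-1383 - 1*1182) - 37) - 1*341)) = 1/(-439 + (((-1383 - 1182) - 37) - 341)) = 1/(-439 + ((-2565 - 37) - 341)) = 1/(-439 + (-2602 - 341)) = 1/(-439 - 2943) = 1/(-3382) = -1/3382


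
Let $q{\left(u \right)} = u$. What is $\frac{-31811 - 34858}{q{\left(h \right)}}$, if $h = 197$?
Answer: $- \frac{66669}{197} \approx -338.42$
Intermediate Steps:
$\frac{-31811 - 34858}{q{\left(h \right)}} = \frac{-31811 - 34858}{197} = \left(-31811 - 34858\right) \frac{1}{197} = \left(-66669\right) \frac{1}{197} = - \frac{66669}{197}$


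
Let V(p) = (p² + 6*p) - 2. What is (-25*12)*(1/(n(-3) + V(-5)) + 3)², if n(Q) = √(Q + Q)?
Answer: 600*(-173*I - 60*√6)/(14*√6 + 43*I) ≈ -2475.2 + 76.764*I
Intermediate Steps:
n(Q) = √2*√Q (n(Q) = √(2*Q) = √2*√Q)
V(p) = -2 + p² + 6*p
(-25*12)*(1/(n(-3) + V(-5)) + 3)² = (-25*12)*(1/(√2*√(-3) + (-2 + (-5)² + 6*(-5))) + 3)² = -300*(1/(√2*(I*√3) + (-2 + 25 - 30)) + 3)² = -300*(1/(I*√6 - 7) + 3)² = -300*(1/(-7 + I*√6) + 3)² = -300*(3 + 1/(-7 + I*√6))²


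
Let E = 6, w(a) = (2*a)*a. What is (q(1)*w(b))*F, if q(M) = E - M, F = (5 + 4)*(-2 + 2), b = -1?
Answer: 0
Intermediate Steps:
w(a) = 2*a²
F = 0 (F = 9*0 = 0)
q(M) = 6 - M
(q(1)*w(b))*F = ((6 - 1*1)*(2*(-1)²))*0 = ((6 - 1)*(2*1))*0 = (5*2)*0 = 10*0 = 0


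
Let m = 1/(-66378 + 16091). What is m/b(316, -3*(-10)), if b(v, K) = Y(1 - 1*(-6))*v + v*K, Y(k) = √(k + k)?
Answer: -15/7039576556 + √14/14079153112 ≈ -1.8651e-9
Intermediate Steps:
Y(k) = √2*√k (Y(k) = √(2*k) = √2*√k)
m = -1/50287 (m = 1/(-50287) = -1/50287 ≈ -1.9886e-5)
b(v, K) = K*v + v*√14 (b(v, K) = (√2*√(1 - 1*(-6)))*v + v*K = (√2*√(1 + 6))*v + K*v = (√2*√7)*v + K*v = √14*v + K*v = v*√14 + K*v = K*v + v*√14)
m/b(316, -3*(-10)) = -1/(316*(-3*(-10) + √14))/50287 = -1/(316*(30 + √14))/50287 = -1/(50287*(9480 + 316*√14))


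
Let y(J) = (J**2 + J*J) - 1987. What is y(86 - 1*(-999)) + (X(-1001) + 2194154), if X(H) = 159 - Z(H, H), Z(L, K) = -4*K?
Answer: 4542772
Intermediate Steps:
y(J) = -1987 + 2*J**2 (y(J) = (J**2 + J**2) - 1987 = 2*J**2 - 1987 = -1987 + 2*J**2)
X(H) = 159 + 4*H (X(H) = 159 - (-4)*H = 159 + 4*H)
y(86 - 1*(-999)) + (X(-1001) + 2194154) = (-1987 + 2*(86 - 1*(-999))**2) + ((159 + 4*(-1001)) + 2194154) = (-1987 + 2*(86 + 999)**2) + ((159 - 4004) + 2194154) = (-1987 + 2*1085**2) + (-3845 + 2194154) = (-1987 + 2*1177225) + 2190309 = (-1987 + 2354450) + 2190309 = 2352463 + 2190309 = 4542772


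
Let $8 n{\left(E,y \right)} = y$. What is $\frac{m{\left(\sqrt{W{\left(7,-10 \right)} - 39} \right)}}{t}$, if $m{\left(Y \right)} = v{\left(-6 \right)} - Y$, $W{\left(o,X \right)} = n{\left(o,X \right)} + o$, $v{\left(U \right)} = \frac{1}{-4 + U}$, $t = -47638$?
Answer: $\frac{1}{476380} + \frac{i \sqrt{133}}{95276} \approx 2.0992 \cdot 10^{-6} + 0.00012104 i$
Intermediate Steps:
$n{\left(E,y \right)} = \frac{y}{8}$
$W{\left(o,X \right)} = o + \frac{X}{8}$ ($W{\left(o,X \right)} = \frac{X}{8} + o = o + \frac{X}{8}$)
$m{\left(Y \right)} = - \frac{1}{10} - Y$ ($m{\left(Y \right)} = \frac{1}{-4 - 6} - Y = \frac{1}{-10} - Y = - \frac{1}{10} - Y$)
$\frac{m{\left(\sqrt{W{\left(7,-10 \right)} - 39} \right)}}{t} = \frac{- \frac{1}{10} - \sqrt{\left(7 + \frac{1}{8} \left(-10\right)\right) - 39}}{-47638} = \left(- \frac{1}{10} - \sqrt{\left(7 - \frac{5}{4}\right) - 39}\right) \left(- \frac{1}{47638}\right) = \left(- \frac{1}{10} - \sqrt{\frac{23}{4} - 39}\right) \left(- \frac{1}{47638}\right) = \left(- \frac{1}{10} - \sqrt{- \frac{133}{4}}\right) \left(- \frac{1}{47638}\right) = \left(- \frac{1}{10} - \frac{i \sqrt{133}}{2}\right) \left(- \frac{1}{47638}\right) = \frac{1}{476380} + \frac{i \sqrt{133}}{95276}$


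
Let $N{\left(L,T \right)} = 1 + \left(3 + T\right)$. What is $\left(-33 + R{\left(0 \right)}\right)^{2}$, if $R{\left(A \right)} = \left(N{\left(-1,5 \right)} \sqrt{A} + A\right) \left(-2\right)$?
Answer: $1089$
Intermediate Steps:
$N{\left(L,T \right)} = 4 + T$
$R{\left(A \right)} = - 18 \sqrt{A} - 2 A$ ($R{\left(A \right)} = \left(\left(4 + 5\right) \sqrt{A} + A\right) \left(-2\right) = \left(9 \sqrt{A} + A\right) \left(-2\right) = \left(A + 9 \sqrt{A}\right) \left(-2\right) = - 18 \sqrt{A} - 2 A$)
$\left(-33 + R{\left(0 \right)}\right)^{2} = \left(-33 - 18 \sqrt{0}\right)^{2} = \left(-33 + \left(\left(-18\right) 0 + 0\right)\right)^{2} = \left(-33 + \left(0 + 0\right)\right)^{2} = \left(-33 + 0\right)^{2} = \left(-33\right)^{2} = 1089$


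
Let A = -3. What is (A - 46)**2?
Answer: 2401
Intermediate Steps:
(A - 46)**2 = (-3 - 46)**2 = (-49)**2 = 2401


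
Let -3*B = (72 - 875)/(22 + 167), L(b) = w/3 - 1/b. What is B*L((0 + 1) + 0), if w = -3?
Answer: -1606/567 ≈ -2.8325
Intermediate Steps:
L(b) = -1 - 1/b (L(b) = -3/3 - 1/b = -3*⅓ - 1/b = -1 - 1/b)
B = 803/567 (B = -(72 - 875)/(3*(22 + 167)) = -(-803)/(3*189) = -⅓*(-803/189) = 803/567 ≈ 1.4162)
B*L((0 + 1) + 0) = 803*((-1 - ((0 + 1) + 0))/((0 + 1) + 0))/567 = 803*((-1 - (1 + 0))/(1 + 0))/567 = 803*((-1 - 1*1)/1)/567 = 803*(1*(-1 - 1))/567 = 803*(1*(-2))/567 = (803/567)*(-2) = -1606/567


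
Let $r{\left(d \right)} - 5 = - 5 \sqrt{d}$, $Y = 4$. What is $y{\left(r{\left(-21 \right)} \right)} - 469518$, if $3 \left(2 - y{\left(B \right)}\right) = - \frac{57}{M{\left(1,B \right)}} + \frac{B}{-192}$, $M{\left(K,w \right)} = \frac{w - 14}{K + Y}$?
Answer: $\frac{- 676103050 \sqrt{21} + 1217012547 i}{288 \left(- 9 i + 5 \sqrt{21}\right)} \approx -4.6952 \cdot 10^{5} + 3.5522 i$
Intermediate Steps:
$r{\left(d \right)} = 5 - 5 \sqrt{d}$
$M{\left(K,w \right)} = \frac{-14 + w}{4 + K}$ ($M{\left(K,w \right)} = \frac{w - 14}{K + 4} = \frac{-14 + w}{4 + K}$)
$y{\left(B \right)} = 2 + \frac{19}{- \frac{14}{5} + \frac{B}{5}} + \frac{B}{576}$ ($y{\left(B \right)} = 2 - \frac{- \frac{57}{\frac{1}{4 + 1} \left(-14 + B\right)} + \frac{B}{-192}}{3} = 2 - \frac{- \frac{57}{\frac{1}{5} \left(-14 + B\right)} + B \left(- \frac{1}{192}\right)}{3} = 2 - \frac{- \frac{57}{\frac{1}{5} \left(-14 + B\right)} - \frac{B}{192}}{3} = 2 - \frac{- \frac{57}{- \frac{14}{5} + \frac{B}{5}} - \frac{B}{192}}{3} = 2 + \left(\frac{19}{- \frac{14}{5} + \frac{B}{5}} + \frac{B}{576}\right) = 2 + \frac{19}{- \frac{14}{5} + \frac{B}{5}} + \frac{B}{576}$)
$y{\left(r{\left(-21 \right)} \right)} - 469518 = \frac{54720 + \left(-14 + \left(5 - 5 \sqrt{-21}\right)\right) \left(1152 + \left(5 - 5 \sqrt{-21}\right)\right)}{576 \left(-14 + \left(5 - 5 \sqrt{-21}\right)\right)} - 469518 = \frac{54720 + \left(-14 + \left(5 - 5 i \sqrt{21}\right)\right) \left(1152 + \left(5 - 5 i \sqrt{21}\right)\right)}{576 \left(-14 + \left(5 - 5 i \sqrt{21}\right)\right)} - 469518 = \frac{54720 + \left(-9 - 5 i \sqrt{21}\right) \left(1157 - 5 i \sqrt{21}\right)}{576 \left(-9 - 5 i \sqrt{21}\right)} - 469518 = -469518 + \frac{54720 + \left(-9 - 5 i \sqrt{21}\right) \left(1157 - 5 i \sqrt{21}\right)}{576 \left(-9 - 5 i \sqrt{21}\right)}$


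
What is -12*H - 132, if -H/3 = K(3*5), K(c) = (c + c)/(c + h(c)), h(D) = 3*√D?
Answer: 48 - 36*√15 ≈ -91.427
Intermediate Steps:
K(c) = 2*c/(c + 3*√c) (K(c) = (c + c)/(c + 3*√c) = (2*c)/(c + 3*√c) = 2*c/(c + 3*√c))
H = -90/(15 + 3*√15) (H = -6*3*5/(3*5 + 3*√(3*5)) = -6*15/(15 + 3*√15) = -90/(15 + 3*√15) ≈ -3.3811)
-12*H - 132 = -12*(-15 + 3*√15) - 132 = (180 - 36*√15) - 132 = 48 - 36*√15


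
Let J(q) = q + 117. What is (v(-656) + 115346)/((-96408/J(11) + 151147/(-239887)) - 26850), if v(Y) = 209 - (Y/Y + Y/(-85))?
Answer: -2217444082784/529743758945 ≈ -4.1859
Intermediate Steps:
J(q) = 117 + q
v(Y) = 208 + Y/85 (v(Y) = 209 - (1 + Y*(-1/85)) = 209 - (1 - Y/85) = 209 + (-1 + Y/85) = 208 + Y/85)
(v(-656) + 115346)/((-96408/J(11) + 151147/(-239887)) - 26850) = ((208 + (1/85)*(-656)) + 115346)/((-96408/(117 + 11) + 151147/(-239887)) - 26850) = ((208 - 656/85) + 115346)/((-96408/128 + 151147*(-1/239887)) - 26850) = (17024/85 + 115346)/((-96408*1/128 - 8891/14111) - 26850) = 9821434/(85*((-12051/16 - 8891/14111) - 26850)) = 9821434/(85*(-170193917/225776 - 26850)) = 9821434/(85*(-6232279517/225776)) = (9821434/85)*(-225776/6232279517) = -2217444082784/529743758945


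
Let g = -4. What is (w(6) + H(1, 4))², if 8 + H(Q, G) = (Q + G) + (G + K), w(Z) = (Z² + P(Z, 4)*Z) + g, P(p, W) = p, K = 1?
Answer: 4900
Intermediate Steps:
w(Z) = -4 + 2*Z² (w(Z) = (Z² + Z*Z) - 4 = (Z² + Z²) - 4 = 2*Z² - 4 = -4 + 2*Z²)
H(Q, G) = -7 + Q + 2*G (H(Q, G) = -8 + ((Q + G) + (G + 1)) = -8 + ((G + Q) + (1 + G)) = -8 + (1 + Q + 2*G) = -7 + Q + 2*G)
(w(6) + H(1, 4))² = ((-4 + 2*6²) + (-7 + 1 + 2*4))² = ((-4 + 2*36) + (-7 + 1 + 8))² = ((-4 + 72) + 2)² = (68 + 2)² = 70² = 4900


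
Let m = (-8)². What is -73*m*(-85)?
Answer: 397120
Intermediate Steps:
m = 64
-73*m*(-85) = -73*64*(-85) = -4672*(-85) = 397120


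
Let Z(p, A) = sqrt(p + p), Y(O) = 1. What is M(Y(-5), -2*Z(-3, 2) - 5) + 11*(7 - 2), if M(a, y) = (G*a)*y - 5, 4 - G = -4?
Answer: 10 - 16*I*sqrt(6) ≈ 10.0 - 39.192*I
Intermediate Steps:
G = 8 (G = 4 - 1*(-4) = 4 + 4 = 8)
Z(p, A) = sqrt(2)*sqrt(p) (Z(p, A) = sqrt(2*p) = sqrt(2)*sqrt(p))
M(a, y) = -5 + 8*a*y (M(a, y) = (8*a)*y - 5 = 8*a*y - 5 = -5 + 8*a*y)
M(Y(-5), -2*Z(-3, 2) - 5) + 11*(7 - 2) = (-5 + 8*1*(-2*sqrt(2)*sqrt(-3) - 5)) + 11*(7 - 2) = (-5 + 8*1*(-2*sqrt(2)*I*sqrt(3) - 5)) + 11*5 = (-5 + 8*1*(-2*I*sqrt(6) - 5)) + 55 = (-5 + 8*1*(-5 - 2*I*sqrt(6))) + 55 = (-5 + (-40 - 16*I*sqrt(6))) + 55 = (-45 - 16*I*sqrt(6)) + 55 = 10 - 16*I*sqrt(6)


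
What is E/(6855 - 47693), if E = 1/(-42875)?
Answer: 1/1750929250 ≈ 5.7113e-10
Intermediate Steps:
E = -1/42875 ≈ -2.3324e-5
E/(6855 - 47693) = -1/(42875*(6855 - 47693)) = -1/42875/(-40838) = -1/42875*(-1/40838) = 1/1750929250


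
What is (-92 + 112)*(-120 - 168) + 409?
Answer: -5351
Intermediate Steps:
(-92 + 112)*(-120 - 168) + 409 = 20*(-288) + 409 = -5760 + 409 = -5351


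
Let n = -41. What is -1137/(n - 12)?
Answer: 1137/53 ≈ 21.453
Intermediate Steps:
-1137/(n - 12) = -1137/(-41 - 12) = -1137/(-53) = -1/53*(-1137) = 1137/53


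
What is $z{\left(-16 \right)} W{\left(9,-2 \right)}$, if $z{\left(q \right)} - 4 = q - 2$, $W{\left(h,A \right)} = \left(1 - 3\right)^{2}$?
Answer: $-56$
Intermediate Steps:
$W{\left(h,A \right)} = 4$ ($W{\left(h,A \right)} = \left(-2\right)^{2} = 4$)
$z{\left(q \right)} = 2 + q$ ($z{\left(q \right)} = 4 + \left(q - 2\right) = 4 + \left(-2 + q\right) = 2 + q$)
$z{\left(-16 \right)} W{\left(9,-2 \right)} = \left(2 - 16\right) 4 = \left(-14\right) 4 = -56$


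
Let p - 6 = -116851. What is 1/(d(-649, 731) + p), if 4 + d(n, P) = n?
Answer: -1/117498 ≈ -8.5108e-6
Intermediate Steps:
d(n, P) = -4 + n
p = -116845 (p = 6 - 116851 = -116845)
1/(d(-649, 731) + p) = 1/((-4 - 649) - 116845) = 1/(-653 - 116845) = 1/(-117498) = -1/117498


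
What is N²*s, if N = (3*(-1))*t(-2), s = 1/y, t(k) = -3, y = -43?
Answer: -81/43 ≈ -1.8837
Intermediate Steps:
s = -1/43 (s = 1/(-43) = -1/43 ≈ -0.023256)
N = 9 (N = (3*(-1))*(-3) = -3*(-3) = 9)
N²*s = 9²*(-1/43) = 81*(-1/43) = -81/43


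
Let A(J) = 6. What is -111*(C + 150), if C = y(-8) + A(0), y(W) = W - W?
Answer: -17316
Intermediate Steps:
y(W) = 0
C = 6 (C = 0 + 6 = 6)
-111*(C + 150) = -111*(6 + 150) = -111*156 = -17316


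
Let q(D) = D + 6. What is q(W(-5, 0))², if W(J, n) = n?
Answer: 36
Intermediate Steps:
q(D) = 6 + D
q(W(-5, 0))² = (6 + 0)² = 6² = 36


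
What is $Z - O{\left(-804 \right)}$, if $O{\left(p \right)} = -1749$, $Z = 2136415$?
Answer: $2138164$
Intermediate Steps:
$Z - O{\left(-804 \right)} = 2136415 - -1749 = 2136415 + 1749 = 2138164$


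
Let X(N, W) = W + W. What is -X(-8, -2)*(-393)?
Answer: -1572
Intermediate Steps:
X(N, W) = 2*W
-X(-8, -2)*(-393) = -2*(-2)*(-393) = -1*(-4)*(-393) = 4*(-393) = -1572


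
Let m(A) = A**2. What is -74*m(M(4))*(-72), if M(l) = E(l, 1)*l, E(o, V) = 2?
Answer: 340992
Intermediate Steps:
M(l) = 2*l
-74*m(M(4))*(-72) = -74*(2*4)**2*(-72) = -74*8**2*(-72) = -74*64*(-72) = -4736*(-72) = 340992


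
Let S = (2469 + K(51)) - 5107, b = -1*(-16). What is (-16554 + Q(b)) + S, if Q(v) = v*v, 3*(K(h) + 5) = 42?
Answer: -18927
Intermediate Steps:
b = 16
K(h) = 9 (K(h) = -5 + (⅓)*42 = -5 + 14 = 9)
Q(v) = v²
S = -2629 (S = (2469 + 9) - 5107 = 2478 - 5107 = -2629)
(-16554 + Q(b)) + S = (-16554 + 16²) - 2629 = (-16554 + 256) - 2629 = -16298 - 2629 = -18927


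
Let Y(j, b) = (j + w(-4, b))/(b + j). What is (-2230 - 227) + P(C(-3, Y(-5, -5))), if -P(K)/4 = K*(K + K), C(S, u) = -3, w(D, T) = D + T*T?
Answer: -2529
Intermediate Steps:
w(D, T) = D + T**2
Y(j, b) = (-4 + j + b**2)/(b + j) (Y(j, b) = (j + (-4 + b**2))/(b + j) = (-4 + j + b**2)/(b + j))
P(K) = -8*K**2 (P(K) = -4*K*(K + K) = -4*K*2*K = -8*K**2)
(-2230 - 227) + P(C(-3, Y(-5, -5))) = (-2230 - 227) - 8*(-3)**2 = -2457 - 8*9 = -2457 - 72 = -2529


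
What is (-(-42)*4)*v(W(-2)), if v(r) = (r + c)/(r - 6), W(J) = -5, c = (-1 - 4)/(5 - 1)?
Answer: 1050/11 ≈ 95.455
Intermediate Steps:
c = -5/4 ≈ -1.2500
v(r) = (-5/4 + r)/(-6 + r) (v(r) = (r - 5/4)/(r - 6) = (-5/4 + r)/(-6 + r))
(-(-42)*4)*v(W(-2)) = (-(-42)*4)*((-5/4 - 5)/(-6 - 5)) = (-42*(-4))*(-25/4/(-11)) = 168*(-1/11*(-25/4)) = 168*(25/44) = 1050/11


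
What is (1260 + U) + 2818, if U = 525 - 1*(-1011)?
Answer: 5614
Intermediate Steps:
U = 1536 (U = 525 + 1011 = 1536)
(1260 + U) + 2818 = (1260 + 1536) + 2818 = 2796 + 2818 = 5614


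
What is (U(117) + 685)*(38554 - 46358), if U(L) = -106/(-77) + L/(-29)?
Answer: -11890720680/2233 ≈ -5.3250e+6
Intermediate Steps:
U(L) = 106/77 - L/29 (U(L) = -106*(-1/77) + L*(-1/29) = 106/77 - L/29)
(U(117) + 685)*(38554 - 46358) = ((106/77 - 1/29*117) + 685)*(38554 - 46358) = ((106/77 - 117/29) + 685)*(-7804) = (-5935/2233 + 685)*(-7804) = (1523670/2233)*(-7804) = -11890720680/2233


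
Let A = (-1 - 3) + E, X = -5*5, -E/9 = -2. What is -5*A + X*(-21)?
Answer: 455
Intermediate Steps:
E = 18 (E = -9*(-2) = 18)
X = -25
A = 14 (A = (-1 - 3) + 18 = -4 + 18 = 14)
-5*A + X*(-21) = -5*14 - 25*(-21) = -70 + 525 = 455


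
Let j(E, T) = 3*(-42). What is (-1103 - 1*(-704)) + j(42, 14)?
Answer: -525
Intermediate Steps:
j(E, T) = -126
(-1103 - 1*(-704)) + j(42, 14) = (-1103 - 1*(-704)) - 126 = (-1103 + 704) - 126 = -399 - 126 = -525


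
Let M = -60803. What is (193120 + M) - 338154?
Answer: -205837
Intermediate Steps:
(193120 + M) - 338154 = (193120 - 60803) - 338154 = 132317 - 338154 = -205837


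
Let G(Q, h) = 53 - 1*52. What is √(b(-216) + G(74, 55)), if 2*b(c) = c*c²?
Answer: I*√5038847 ≈ 2244.7*I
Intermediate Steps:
G(Q, h) = 1 (G(Q, h) = 53 - 52 = 1)
b(c) = c³/2 (b(c) = (c*c²)/2 = c³/2)
√(b(-216) + G(74, 55)) = √((½)*(-216)³ + 1) = √((½)*(-10077696) + 1) = √(-5038848 + 1) = √(-5038847) = I*√5038847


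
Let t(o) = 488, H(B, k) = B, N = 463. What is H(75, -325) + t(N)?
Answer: 563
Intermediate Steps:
H(75, -325) + t(N) = 75 + 488 = 563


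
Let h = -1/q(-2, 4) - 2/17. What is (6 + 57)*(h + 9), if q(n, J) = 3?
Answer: 9156/17 ≈ 538.59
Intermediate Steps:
h = -23/51 (h = -1/3 - 2/17 = -23/51 ≈ -0.45098)
(6 + 57)*(h + 9) = (6 + 57)*(-23/51 + 9) = 63*(436/51) = 9156/17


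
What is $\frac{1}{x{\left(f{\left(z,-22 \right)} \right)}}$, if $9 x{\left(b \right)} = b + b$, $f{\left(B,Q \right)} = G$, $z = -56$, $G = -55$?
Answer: $- \frac{9}{110} \approx -0.081818$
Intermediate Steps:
$f{\left(B,Q \right)} = -55$
$x{\left(b \right)} = \frac{2 b}{9}$ ($x{\left(b \right)} = \frac{b + b}{9} = \frac{2 b}{9}$)
$\frac{1}{x{\left(f{\left(z,-22 \right)} \right)}} = \frac{1}{\frac{2}{9} \left(-55\right)} = \frac{1}{- \frac{110}{9}} = - \frac{9}{110}$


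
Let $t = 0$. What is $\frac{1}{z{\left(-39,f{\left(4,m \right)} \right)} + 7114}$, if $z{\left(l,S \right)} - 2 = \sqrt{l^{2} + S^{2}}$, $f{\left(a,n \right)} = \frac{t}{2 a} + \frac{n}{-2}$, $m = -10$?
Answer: $\frac{3558}{25317955} - \frac{\sqrt{1546}}{50635910} \approx 0.00013976$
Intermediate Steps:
$f{\left(a,n \right)} = - \frac{n}{2}$ ($f{\left(a,n \right)} = \frac{0}{2 a} + \frac{n}{-2} = 0 \frac{1}{2 a} + n \left(- \frac{1}{2}\right) = 0 - \frac{n}{2} = - \frac{n}{2}$)
$z{\left(l,S \right)} = 2 + \sqrt{S^{2} + l^{2}}$ ($z{\left(l,S \right)} = 2 + \sqrt{l^{2} + S^{2}} = 2 + \sqrt{S^{2} + l^{2}}$)
$\frac{1}{z{\left(-39,f{\left(4,m \right)} \right)} + 7114} = \frac{1}{\left(2 + \sqrt{\left(\left(- \frac{1}{2}\right) \left(-10\right)\right)^{2} + \left(-39\right)^{2}}\right) + 7114} = \frac{1}{\left(2 + \sqrt{5^{2} + 1521}\right) + 7114} = \frac{1}{\left(2 + \sqrt{25 + 1521}\right) + 7114} = \frac{1}{\left(2 + \sqrt{1546}\right) + 7114} = \frac{1}{7116 + \sqrt{1546}}$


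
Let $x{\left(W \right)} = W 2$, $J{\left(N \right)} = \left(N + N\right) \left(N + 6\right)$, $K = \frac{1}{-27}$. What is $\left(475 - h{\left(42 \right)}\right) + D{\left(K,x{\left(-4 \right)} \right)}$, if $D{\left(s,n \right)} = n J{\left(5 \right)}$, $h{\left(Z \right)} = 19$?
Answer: $-424$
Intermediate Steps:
$K = - \frac{1}{27} \approx -0.037037$
$J{\left(N \right)} = 2 N \left(6 + N\right)$
$x{\left(W \right)} = 2 W$
$D{\left(s,n \right)} = 110 n$ ($D{\left(s,n \right)} = n 2 \cdot 5 \left(6 + 5\right) = n 2 \cdot 5 \cdot 11 = n 110 = 110 n$)
$\left(475 - h{\left(42 \right)}\right) + D{\left(K,x{\left(-4 \right)} \right)} = \left(475 - 19\right) + 110 \cdot 2 \left(-4\right) = \left(475 - 19\right) + 110 \left(-8\right) = 456 - 880 = -424$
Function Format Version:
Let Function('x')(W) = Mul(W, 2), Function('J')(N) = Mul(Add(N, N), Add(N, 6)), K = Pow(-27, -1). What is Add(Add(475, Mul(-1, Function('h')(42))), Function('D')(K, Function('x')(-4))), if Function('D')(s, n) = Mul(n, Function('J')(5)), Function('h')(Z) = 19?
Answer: -424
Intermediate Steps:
K = Rational(-1, 27) ≈ -0.037037
Function('J')(N) = Mul(2, N, Add(6, N)) (Function('J')(N) = Mul(Mul(2, N), Add(6, N)) = Mul(2, N, Add(6, N)))
Function('x')(W) = Mul(2, W)
Function('D')(s, n) = Mul(110, n) (Function('D')(s, n) = Mul(n, Mul(2, 5, Add(6, 5))) = Mul(n, Mul(2, 5, 11)) = Mul(n, 110) = Mul(110, n))
Add(Add(475, Mul(-1, Function('h')(42))), Function('D')(K, Function('x')(-4))) = Add(Add(475, Mul(-1, 19)), Mul(110, Mul(2, -4))) = Add(Add(475, -19), Mul(110, -8)) = Add(456, -880) = -424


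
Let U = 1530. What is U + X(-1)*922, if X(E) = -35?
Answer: -30740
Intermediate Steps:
U + X(-1)*922 = 1530 - 35*922 = 1530 - 32270 = -30740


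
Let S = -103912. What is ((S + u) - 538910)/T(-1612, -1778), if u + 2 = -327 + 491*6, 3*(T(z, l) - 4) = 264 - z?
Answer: -1920615/1888 ≈ -1017.3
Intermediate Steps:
T(z, l) = 92 - z/3 (T(z, l) = 4 + (264 - z)/3 = 4 + (88 - z/3) = 92 - z/3)
u = 2617 (u = -2 + (-327 + 491*6) = -2 + (-327 + 2946) = -2 + 2619 = 2617)
((S + u) - 538910)/T(-1612, -1778) = ((-103912 + 2617) - 538910)/(92 - ⅓*(-1612)) = (-101295 - 538910)/(92 + 1612/3) = -640205/1888/3 = -640205*3/1888 = -1920615/1888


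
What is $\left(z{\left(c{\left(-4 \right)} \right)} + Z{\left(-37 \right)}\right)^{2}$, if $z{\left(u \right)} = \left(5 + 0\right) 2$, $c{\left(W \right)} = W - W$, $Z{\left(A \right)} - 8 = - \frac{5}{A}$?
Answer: $\frac{450241}{1369} \approx 328.88$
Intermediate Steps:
$Z{\left(A \right)} = 8 - \frac{5}{A}$
$c{\left(W \right)} = 0$
$z{\left(u \right)} = 10$ ($z{\left(u \right)} = 5 \cdot 2 = 10$)
$\left(z{\left(c{\left(-4 \right)} \right)} + Z{\left(-37 \right)}\right)^{2} = \left(10 + \left(8 - \frac{5}{-37}\right)\right)^{2} = \left(10 + \left(8 - - \frac{5}{37}\right)\right)^{2} = \left(10 + \left(8 + \frac{5}{37}\right)\right)^{2} = \left(10 + \frac{301}{37}\right)^{2} = \left(\frac{671}{37}\right)^{2} = \frac{450241}{1369}$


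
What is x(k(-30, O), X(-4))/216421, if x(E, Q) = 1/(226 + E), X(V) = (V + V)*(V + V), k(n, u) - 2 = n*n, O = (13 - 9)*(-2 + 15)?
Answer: 1/244122888 ≈ 4.0963e-9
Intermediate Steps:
O = 52 (O = 4*13 = 52)
k(n, u) = 2 + n² (k(n, u) = 2 + n*n = 2 + n²)
X(V) = 4*V² (X(V) = (2*V)*(2*V) = 4*V²)
x(k(-30, O), X(-4))/216421 = 1/((226 + (2 + (-30)²))*216421) = (1/216421)/(226 + (2 + 900)) = (1/216421)/(226 + 902) = (1/216421)/1128 = (1/1128)*(1/216421) = 1/244122888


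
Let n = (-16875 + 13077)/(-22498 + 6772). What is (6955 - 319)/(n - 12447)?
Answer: -414118/776737 ≈ -0.53315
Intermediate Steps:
n = 633/2621 (n = -3798/(-15726) = -3798*(-1/15726) = 633/2621 ≈ 0.24151)
(6955 - 319)/(n - 12447) = (6955 - 319)/(633/2621 - 12447) = 6636/(-32622954/2621) = 6636*(-2621/32622954) = -414118/776737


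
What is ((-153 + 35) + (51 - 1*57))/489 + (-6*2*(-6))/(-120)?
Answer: -2087/2445 ≈ -0.85358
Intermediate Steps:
((-153 + 35) + (51 - 1*57))/489 + (-6*2*(-6))/(-120) = (-118 + (51 - 57))*(1/489) - 12*(-6)*(-1/120) = (-118 - 6)*(1/489) + 72*(-1/120) = -124*1/489 - 3/5 = -124/489 - 3/5 = -2087/2445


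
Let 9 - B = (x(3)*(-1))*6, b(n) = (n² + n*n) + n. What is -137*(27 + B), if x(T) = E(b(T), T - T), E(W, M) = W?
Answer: -22194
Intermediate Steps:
b(n) = n + 2*n² (b(n) = (n² + n²) + n = 2*n² + n = n + 2*n²)
x(T) = T*(1 + 2*T)
B = 135 (B = 9 - (3*(1 + 2*3))*(-1)*6 = 9 - (3*(1 + 6))*(-1)*6 = 9 - (3*7)*(-1)*6 = 9 - 21*(-1)*6 = 9 - (-21)*6 = 9 - 1*(-126) = 9 + 126 = 135)
-137*(27 + B) = -137*(27 + 135) = -137*162 = -22194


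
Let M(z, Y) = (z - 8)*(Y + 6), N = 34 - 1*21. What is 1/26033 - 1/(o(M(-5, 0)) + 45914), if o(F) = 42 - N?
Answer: 19910/1196034119 ≈ 1.6647e-5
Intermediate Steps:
N = 13 (N = 34 - 21 = 13)
M(z, Y) = (-8 + z)*(6 + Y)
o(F) = 29 (o(F) = 42 - 1*13 = 42 - 13 = 29)
1/26033 - 1/(o(M(-5, 0)) + 45914) = 1/26033 - 1/(29 + 45914) = 1/26033 - 1/45943 = 19910/1196034119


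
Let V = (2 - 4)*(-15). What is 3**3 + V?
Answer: 57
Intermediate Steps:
V = 30 (V = -2*(-15) = 30)
3**3 + V = 3**3 + 30 = 27 + 30 = 57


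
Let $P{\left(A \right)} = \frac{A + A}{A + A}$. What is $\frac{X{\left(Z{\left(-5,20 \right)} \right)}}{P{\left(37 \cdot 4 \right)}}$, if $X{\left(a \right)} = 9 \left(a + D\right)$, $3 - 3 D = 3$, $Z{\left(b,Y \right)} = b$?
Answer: $-45$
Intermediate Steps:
$P{\left(A \right)} = 1$ ($P{\left(A \right)} = \frac{2 A}{2 A} = 2 A \frac{1}{2 A} = 1$)
$D = 0$ ($D = 1 - 1 = 0$)
$X{\left(a \right)} = 9 a$ ($X{\left(a \right)} = 9 \left(a + 0\right) = 9 a$)
$\frac{X{\left(Z{\left(-5,20 \right)} \right)}}{P{\left(37 \cdot 4 \right)}} = \frac{9 \left(-5\right)}{1} = \left(-45\right) 1 = -45$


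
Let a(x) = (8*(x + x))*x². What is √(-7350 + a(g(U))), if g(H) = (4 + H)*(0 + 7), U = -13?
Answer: 7*I*√81798 ≈ 2002.0*I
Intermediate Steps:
g(H) = 28 + 7*H (g(H) = (4 + H)*7 = 28 + 7*H)
a(x) = 16*x³ (a(x) = (8*(2*x))*x² = (16*x)*x² = 16*x³)
√(-7350 + a(g(U))) = √(-7350 + 16*(28 + 7*(-13))³) = √(-7350 + 16*(28 - 91)³) = √(-7350 + 16*(-63)³) = √(-7350 + 16*(-250047)) = √(-7350 - 4000752) = √(-4008102) = 7*I*√81798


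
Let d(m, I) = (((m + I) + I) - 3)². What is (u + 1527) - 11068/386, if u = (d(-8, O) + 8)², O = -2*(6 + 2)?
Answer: 665839834/193 ≈ 3.4499e+6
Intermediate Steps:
O = -16 (O = -2*8 = -16)
d(m, I) = (-3 + m + 2*I)² (d(m, I) = (((I + m) + I) - 3)² = ((m + 2*I) - 3)² = (-3 + m + 2*I)²)
u = 3448449 (u = ((-3 - 8 + 2*(-16))² + 8)² = ((-3 - 8 - 32)² + 8)² = ((-43)² + 8)² = (1849 + 8)² = 1857² = 3448449)
(u + 1527) - 11068/386 = (3448449 + 1527) - 11068/386 = 3449976 - 11068*1/386 = 3449976 - 5534/193 = 665839834/193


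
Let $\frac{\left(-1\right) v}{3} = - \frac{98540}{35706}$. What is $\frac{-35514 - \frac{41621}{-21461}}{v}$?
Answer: $- \frac{412309264153}{96125770} \approx -4289.3$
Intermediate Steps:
$v = \frac{49270}{5951}$ ($v = - 3 \left(- \frac{98540}{35706}\right) = - 3 \left(\left(-98540\right) \frac{1}{35706}\right) = \left(-3\right) \left(- \frac{49270}{17853}\right) = \frac{49270}{5951} \approx 8.2793$)
$\frac{-35514 - \frac{41621}{-21461}}{v} = \frac{-35514 - \frac{41621}{-21461}}{\frac{49270}{5951}} = \left(-35514 - 41621 \left(- \frac{1}{21461}\right)\right) \frac{5951}{49270} = \left(-35514 - - \frac{41621}{21461}\right) \frac{5951}{49270} = \left(-35514 + \frac{41621}{21461}\right) \frac{5951}{49270} = \left(- \frac{762124333}{21461}\right) \frac{5951}{49270} = - \frac{412309264153}{96125770}$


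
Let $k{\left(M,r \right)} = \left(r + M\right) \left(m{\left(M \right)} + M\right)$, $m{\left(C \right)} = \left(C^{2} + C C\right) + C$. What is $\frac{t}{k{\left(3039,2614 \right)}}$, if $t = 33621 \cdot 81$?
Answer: $\frac{907767}{34817053120} \approx 2.6072 \cdot 10^{-5}$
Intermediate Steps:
$t = 2723301$
$m{\left(C \right)} = C + 2 C^{2}$ ($m{\left(C \right)} = \left(C^{2} + C^{2}\right) + C = 2 C^{2} + C = C + 2 C^{2}$)
$k{\left(M,r \right)} = \left(M + r\right) \left(M + M \left(1 + 2 M\right)\right)$ ($k{\left(M,r \right)} = \left(r + M\right) \left(M \left(1 + 2 M\right) + M\right) = \left(M + r\right) \left(M + M \left(1 + 2 M\right)\right)$)
$\frac{t}{k{\left(3039,2614 \right)}} = \frac{2723301}{2 \cdot 3039 \left(3039 + 2614 + 3039^{2} + 3039 \cdot 2614\right)} = \frac{2723301}{2 \cdot 3039 \left(3039 + 2614 + 9235521 + 7943946\right)} = \frac{2723301}{2 \cdot 3039 \cdot 17185120} = \frac{2723301}{104451159360} = 2723301 \cdot \frac{1}{104451159360} = \frac{907767}{34817053120}$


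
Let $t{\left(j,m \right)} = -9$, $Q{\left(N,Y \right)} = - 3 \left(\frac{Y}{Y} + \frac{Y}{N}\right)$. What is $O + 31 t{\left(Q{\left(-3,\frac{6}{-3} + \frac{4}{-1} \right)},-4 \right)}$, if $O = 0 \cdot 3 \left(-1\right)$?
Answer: $-279$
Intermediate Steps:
$O = 0$ ($O = 0 \left(-1\right) = 0$)
$Q{\left(N,Y \right)} = -3 - \frac{3 Y}{N}$ ($Q{\left(N,Y \right)} = - 3 \left(1 + \frac{Y}{N}\right) = -3 - \frac{3 Y}{N}$)
$O + 31 t{\left(Q{\left(-3,\frac{6}{-3} + \frac{4}{-1} \right)},-4 \right)} = 0 + 31 \left(-9\right) = 0 - 279 = -279$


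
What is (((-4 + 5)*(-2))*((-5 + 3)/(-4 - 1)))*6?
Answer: -24/5 ≈ -4.8000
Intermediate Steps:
(((-4 + 5)*(-2))*((-5 + 3)/(-4 - 1)))*6 = ((1*(-2))*(-2/(-5)))*6 = -(-4)*(-1)/5*6 = -2*⅖*6 = -⅘*6 = -24/5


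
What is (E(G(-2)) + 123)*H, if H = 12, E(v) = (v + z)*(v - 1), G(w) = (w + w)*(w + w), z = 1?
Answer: 4536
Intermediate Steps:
G(w) = 4*w² (G(w) = (2*w)*(2*w) = 4*w²)
E(v) = (1 + v)*(-1 + v) (E(v) = (v + 1)*(v - 1) = (1 + v)*(-1 + v))
(E(G(-2)) + 123)*H = ((-1 + (4*(-2)²)²) + 123)*12 = ((-1 + (4*4)²) + 123)*12 = ((-1 + 16²) + 123)*12 = ((-1 + 256) + 123)*12 = (255 + 123)*12 = 378*12 = 4536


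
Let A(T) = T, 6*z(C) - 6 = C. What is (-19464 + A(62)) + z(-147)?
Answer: -38851/2 ≈ -19426.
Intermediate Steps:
z(C) = 1 + C/6
(-19464 + A(62)) + z(-147) = (-19464 + 62) + (1 + (1/6)*(-147)) = -19402 + (1 - 49/2) = -19402 - 47/2 = -38851/2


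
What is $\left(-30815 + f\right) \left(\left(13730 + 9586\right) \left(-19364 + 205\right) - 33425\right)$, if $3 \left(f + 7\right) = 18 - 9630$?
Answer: $15200934107394$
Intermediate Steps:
$f = -3211$ ($f = -7 + \frac{18 - 9630}{3} = -7 + \frac{1}{3} \left(-9612\right) = -7 - 3204 = -3211$)
$\left(-30815 + f\right) \left(\left(13730 + 9586\right) \left(-19364 + 205\right) - 33425\right) = \left(-30815 - 3211\right) \left(\left(13730 + 9586\right) \left(-19364 + 205\right) - 33425\right) = - 34026 \left(23316 \left(-19159\right) - 33425\right) = - 34026 \left(-446711244 - 33425\right) = \left(-34026\right) \left(-446744669\right) = 15200934107394$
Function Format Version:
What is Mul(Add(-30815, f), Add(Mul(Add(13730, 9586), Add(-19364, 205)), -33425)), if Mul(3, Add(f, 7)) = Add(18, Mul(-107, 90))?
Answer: 15200934107394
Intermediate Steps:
f = -3211 (f = Add(-7, Mul(Rational(1, 3), Add(18, Mul(-107, 90)))) = Add(-7, Mul(Rational(1, 3), Add(18, -9630))) = Add(-7, Mul(Rational(1, 3), -9612)) = Add(-7, -3204) = -3211)
Mul(Add(-30815, f), Add(Mul(Add(13730, 9586), Add(-19364, 205)), -33425)) = Mul(Add(-30815, -3211), Add(Mul(Add(13730, 9586), Add(-19364, 205)), -33425)) = Mul(-34026, Add(Mul(23316, -19159), -33425)) = Mul(-34026, Add(-446711244, -33425)) = Mul(-34026, -446744669) = 15200934107394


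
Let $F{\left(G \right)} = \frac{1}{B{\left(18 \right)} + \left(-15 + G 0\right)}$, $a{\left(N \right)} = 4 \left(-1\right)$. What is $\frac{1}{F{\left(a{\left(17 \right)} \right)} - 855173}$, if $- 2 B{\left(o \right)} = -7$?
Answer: $- \frac{23}{19668981} \approx -1.1694 \cdot 10^{-6}$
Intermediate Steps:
$B{\left(o \right)} = \frac{7}{2}$ ($B{\left(o \right)} = \left(- \frac{1}{2}\right) \left(-7\right) = \frac{7}{2}$)
$a{\left(N \right)} = -4$
$F{\left(G \right)} = - \frac{2}{23}$ ($F{\left(G \right)} = \frac{1}{\frac{7}{2} + \left(-15 + G 0\right)} = \frac{1}{\frac{7}{2} + \left(-15 + 0\right)} = \frac{1}{\frac{7}{2} - 15} = \frac{1}{- \frac{23}{2}} = - \frac{2}{23}$)
$\frac{1}{F{\left(a{\left(17 \right)} \right)} - 855173} = \frac{1}{- \frac{2}{23} - 855173} = \frac{1}{- \frac{19668981}{23}} = - \frac{23}{19668981}$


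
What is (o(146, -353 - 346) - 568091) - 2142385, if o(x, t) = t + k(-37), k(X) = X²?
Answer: -2709806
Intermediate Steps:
o(x, t) = 1369 + t (o(x, t) = t + (-37)² = t + 1369 = 1369 + t)
(o(146, -353 - 346) - 568091) - 2142385 = ((1369 + (-353 - 346)) - 568091) - 2142385 = ((1369 - 699) - 568091) - 2142385 = (670 - 568091) - 2142385 = -567421 - 2142385 = -2709806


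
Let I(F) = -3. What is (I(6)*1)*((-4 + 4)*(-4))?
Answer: 0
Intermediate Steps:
(I(6)*1)*((-4 + 4)*(-4)) = (-3*1)*((-4 + 4)*(-4)) = -0*(-4) = -3*0 = 0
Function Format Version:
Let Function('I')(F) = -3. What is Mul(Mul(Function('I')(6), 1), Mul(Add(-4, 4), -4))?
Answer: 0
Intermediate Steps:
Mul(Mul(Function('I')(6), 1), Mul(Add(-4, 4), -4)) = Mul(Mul(-3, 1), Mul(Add(-4, 4), -4)) = Mul(-3, Mul(0, -4)) = Mul(-3, 0) = 0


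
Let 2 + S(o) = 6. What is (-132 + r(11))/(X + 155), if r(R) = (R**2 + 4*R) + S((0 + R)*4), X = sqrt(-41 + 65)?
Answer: 5735/24001 - 74*sqrt(6)/24001 ≈ 0.23140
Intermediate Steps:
X = 2*sqrt(6) (X = sqrt(24) = 2*sqrt(6) ≈ 4.8990)
S(o) = 4 (S(o) = -2 + 6 = 4)
r(R) = 4 + R**2 + 4*R (r(R) = (R**2 + 4*R) + 4 = 4 + R**2 + 4*R)
(-132 + r(11))/(X + 155) = (-132 + (4 + 11**2 + 4*11))/(2*sqrt(6) + 155) = (-132 + (4 + 121 + 44))/(155 + 2*sqrt(6)) = (-132 + 169)/(155 + 2*sqrt(6)) = 37/(155 + 2*sqrt(6))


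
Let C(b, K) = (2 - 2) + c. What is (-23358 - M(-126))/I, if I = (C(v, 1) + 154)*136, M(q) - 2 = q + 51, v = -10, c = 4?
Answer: -23285/21488 ≈ -1.0836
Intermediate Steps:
C(b, K) = 4 (C(b, K) = (2 - 2) + 4 = 0 + 4 = 4)
M(q) = 53 + q (M(q) = 2 + (q + 51) = 2 + (51 + q) = 53 + q)
I = 21488 (I = (4 + 154)*136 = 158*136 = 21488)
(-23358 - M(-126))/I = (-23358 - (53 - 126))/21488 = (-23358 - 1*(-73))*(1/21488) = (-23358 + 73)*(1/21488) = -23285*1/21488 = -23285/21488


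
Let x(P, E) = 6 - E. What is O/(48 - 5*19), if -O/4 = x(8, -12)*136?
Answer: 9792/47 ≈ 208.34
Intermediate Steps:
O = -9792 (O = -4*(6 - 1*(-12))*136 = -4*(6 + 12)*136 = -72*136 = -4*2448 = -9792)
O/(48 - 5*19) = -9792/(48 - 5*19) = -9792/(48 - 95) = -9792/(-47) = -9792*(-1/47) = 9792/47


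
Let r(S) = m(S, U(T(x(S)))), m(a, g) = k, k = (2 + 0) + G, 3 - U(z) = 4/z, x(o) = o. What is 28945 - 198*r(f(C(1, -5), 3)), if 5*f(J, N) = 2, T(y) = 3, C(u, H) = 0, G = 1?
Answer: 28351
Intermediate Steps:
U(z) = 3 - 4/z
f(J, N) = ⅖ (f(J, N) = (⅕)*2 = ⅖)
k = 3 (k = (2 + 0) + 1 = 2 + 1 = 3)
m(a, g) = 3
r(S) = 3
28945 - 198*r(f(C(1, -5), 3)) = 28945 - 198*3 = 28945 - 594 = 28351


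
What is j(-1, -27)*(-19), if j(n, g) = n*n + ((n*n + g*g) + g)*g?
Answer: 360620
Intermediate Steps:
j(n, g) = n**2 + g*(g + g**2 + n**2) (j(n, g) = n**2 + ((n**2 + g**2) + g)*g = n**2 + ((g**2 + n**2) + g)*g = n**2 + (g + g**2 + n**2)*g = n**2 + g*(g + g**2 + n**2))
j(-1, -27)*(-19) = ((-27)**2 + (-27)**3 + (-1)**2 - 27*(-1)**2)*(-19) = (729 - 19683 + 1 - 27*1)*(-19) = (729 - 19683 + 1 - 27)*(-19) = -18980*(-19) = 360620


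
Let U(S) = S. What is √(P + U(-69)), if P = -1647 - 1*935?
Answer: I*√2651 ≈ 51.488*I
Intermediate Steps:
P = -2582 (P = -1647 - 935 = -2582)
√(P + U(-69)) = √(-2582 - 69) = √(-2651) = I*√2651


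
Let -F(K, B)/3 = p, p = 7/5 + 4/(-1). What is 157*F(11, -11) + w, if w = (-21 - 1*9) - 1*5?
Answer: 5948/5 ≈ 1189.6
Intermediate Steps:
p = -13/5 (p = 7*(⅕) + 4*(-1) = 7/5 - 4 = -13/5 ≈ -2.6000)
w = -35 (w = (-21 - 9) - 5 = -30 - 5 = -35)
F(K, B) = 39/5 (F(K, B) = -3*(-13/5) = 39/5)
157*F(11, -11) + w = 157*(39/5) - 35 = 6123/5 - 35 = 5948/5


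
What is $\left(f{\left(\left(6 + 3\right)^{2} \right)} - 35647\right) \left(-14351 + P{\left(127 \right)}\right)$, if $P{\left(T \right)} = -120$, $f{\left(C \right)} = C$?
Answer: $514675586$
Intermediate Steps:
$\left(f{\left(\left(6 + 3\right)^{2} \right)} - 35647\right) \left(-14351 + P{\left(127 \right)}\right) = \left(\left(6 + 3\right)^{2} - 35647\right) \left(-14351 - 120\right) = \left(9^{2} - 35647\right) \left(-14471\right) = \left(81 - 35647\right) \left(-14471\right) = \left(-35566\right) \left(-14471\right) = 514675586$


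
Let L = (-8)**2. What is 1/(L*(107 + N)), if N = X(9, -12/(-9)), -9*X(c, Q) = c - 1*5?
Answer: 9/61376 ≈ 0.00014664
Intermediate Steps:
X(c, Q) = 5/9 - c/9 (X(c, Q) = -(c - 1*5)/9 = -(c - 5)/9 = -(-5 + c)/9 = 5/9 - c/9)
L = 64
N = -4/9 (N = 5/9 - 1/9*9 = 5/9 - 1 = -4/9 ≈ -0.44444)
1/(L*(107 + N)) = 1/(64*(107 - 4/9)) = 1/(64*(959/9)) = 1/(61376/9) = 9/61376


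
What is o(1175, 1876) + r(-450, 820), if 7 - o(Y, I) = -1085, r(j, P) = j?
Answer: 642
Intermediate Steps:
o(Y, I) = 1092 (o(Y, I) = 7 - 1*(-1085) = 7 + 1085 = 1092)
o(1175, 1876) + r(-450, 820) = 1092 - 450 = 642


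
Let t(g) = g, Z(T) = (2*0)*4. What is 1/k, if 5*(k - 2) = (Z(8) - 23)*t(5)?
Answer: -1/21 ≈ -0.047619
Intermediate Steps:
Z(T) = 0 (Z(T) = 0*4 = 0)
k = -21 (k = 2 + ((0 - 23)*5)/5 = 2 + (-23*5)/5 = 2 + (⅕)*(-115) = 2 - 23 = -21)
1/k = 1/(-21) = -1/21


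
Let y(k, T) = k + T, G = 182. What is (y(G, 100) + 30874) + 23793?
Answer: 54949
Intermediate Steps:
y(k, T) = T + k
(y(G, 100) + 30874) + 23793 = ((100 + 182) + 30874) + 23793 = (282 + 30874) + 23793 = 31156 + 23793 = 54949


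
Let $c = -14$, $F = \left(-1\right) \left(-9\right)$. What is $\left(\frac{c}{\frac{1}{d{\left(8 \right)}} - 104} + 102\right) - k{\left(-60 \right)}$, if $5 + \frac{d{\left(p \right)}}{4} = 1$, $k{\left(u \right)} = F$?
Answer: $\frac{155069}{1665} \approx 93.135$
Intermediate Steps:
$F = 9$
$k{\left(u \right)} = 9$
$d{\left(p \right)} = -16$ ($d{\left(p \right)} = -20 + 4 \cdot 1 = -20 + 4 = -16$)
$\left(\frac{c}{\frac{1}{d{\left(8 \right)}} - 104} + 102\right) - k{\left(-60 \right)} = \left(\frac{1}{\frac{1}{-16} - 104} \left(-14\right) + 102\right) - 9 = \left(\frac{1}{- \frac{1}{16} - 104} \left(-14\right) + 102\right) - 9 = \left(\frac{1}{- \frac{1665}{16}} \left(-14\right) + 102\right) - 9 = \left(\left(- \frac{16}{1665}\right) \left(-14\right) + 102\right) - 9 = \left(\frac{224}{1665} + 102\right) - 9 = \frac{170054}{1665} - 9 = \frac{155069}{1665}$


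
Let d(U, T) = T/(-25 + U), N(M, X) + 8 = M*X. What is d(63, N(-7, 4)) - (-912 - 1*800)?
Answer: 32510/19 ≈ 1711.1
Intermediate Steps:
N(M, X) = -8 + M*X
d(63, N(-7, 4)) - (-912 - 1*800) = (-8 - 7*4)/(-25 + 63) - (-912 - 1*800) = (-8 - 28)/38 - (-912 - 800) = -36*1/38 - 1*(-1712) = -18/19 + 1712 = 32510/19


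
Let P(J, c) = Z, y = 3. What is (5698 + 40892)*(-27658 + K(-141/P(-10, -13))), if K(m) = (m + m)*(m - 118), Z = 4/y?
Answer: 3664792695/4 ≈ 9.1620e+8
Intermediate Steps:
Z = 4/3 ≈ 1.3333
P(J, c) = 4/3
K(m) = 2*m*(-118 + m) (K(m) = (2*m)*(-118 + m) = 2*m*(-118 + m))
(5698 + 40892)*(-27658 + K(-141/P(-10, -13))) = (5698 + 40892)*(-27658 + 2*(-141/4/3)*(-118 - 141/4/3)) = 46590*(-27658 + 2*(-141*¾)*(-118 - 141*¾)) = 46590*(-27658 + 2*(-423/4)*(-118 - 423/4)) = 46590*(-27658 + 2*(-423/4)*(-895/4)) = 46590*(-27658 + 378585/8) = 46590*(157321/8) = 3664792695/4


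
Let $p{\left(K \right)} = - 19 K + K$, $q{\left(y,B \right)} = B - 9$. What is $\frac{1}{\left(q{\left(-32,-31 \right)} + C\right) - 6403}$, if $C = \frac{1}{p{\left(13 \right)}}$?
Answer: $- \frac{234}{1507663} \approx -0.00015521$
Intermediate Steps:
$q{\left(y,B \right)} = -9 + B$
$p{\left(K \right)} = - 18 K$
$C = - \frac{1}{234}$ ($C = \frac{1}{\left(-18\right) 13} = \frac{1}{-234} = - \frac{1}{234} \approx -0.0042735$)
$\frac{1}{\left(q{\left(-32,-31 \right)} + C\right) - 6403} = \frac{1}{\left(\left(-9 - 31\right) - \frac{1}{234}\right) - 6403} = \frac{1}{\left(-40 - \frac{1}{234}\right) - 6403} = \frac{1}{- \frac{9361}{234} - 6403} = \frac{1}{- \frac{1507663}{234}} = - \frac{234}{1507663}$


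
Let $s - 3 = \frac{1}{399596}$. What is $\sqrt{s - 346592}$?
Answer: $\frac{i \sqrt{13835569750917657}}{199798} \approx 588.72 i$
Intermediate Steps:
$s = \frac{1198789}{399596}$ ($s = 3 + \frac{1}{399596} = \frac{1198789}{399596} \approx 3.0$)
$\sqrt{s - 346592} = \sqrt{\frac{1198789}{399596} - 346592} = \sqrt{- \frac{138495578043}{399596}} = \frac{i \sqrt{13835569750917657}}{199798}$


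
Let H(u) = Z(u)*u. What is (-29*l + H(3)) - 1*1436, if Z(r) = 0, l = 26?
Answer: -2190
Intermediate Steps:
H(u) = 0 (H(u) = 0*u = 0)
(-29*l + H(3)) - 1*1436 = (-29*26 + 0) - 1*1436 = (-754 + 0) - 1436 = -754 - 1436 = -2190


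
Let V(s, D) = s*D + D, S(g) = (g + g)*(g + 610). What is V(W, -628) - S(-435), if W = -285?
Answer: 330602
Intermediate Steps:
S(g) = 2*g*(610 + g) (S(g) = (2*g)*(610 + g) = 2*g*(610 + g))
V(s, D) = D + D*s (V(s, D) = D*s + D = D + D*s)
V(W, -628) - S(-435) = -628*(1 - 285) - 2*(-435)*(610 - 435) = -628*(-284) - 2*(-435)*175 = 178352 - 1*(-152250) = 178352 + 152250 = 330602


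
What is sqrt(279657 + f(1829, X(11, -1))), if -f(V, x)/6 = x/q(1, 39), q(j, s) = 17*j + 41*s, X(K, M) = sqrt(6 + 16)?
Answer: sqrt(45644496912 - 606*sqrt(22))/404 ≈ 528.83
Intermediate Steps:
X(K, M) = sqrt(22)
f(V, x) = -3*x/808 (f(V, x) = -6*x/(17*1 + 41*39) = -6*x/(17 + 1599) = -6*x/1616 = -3*x/808)
sqrt(279657 + f(1829, X(11, -1))) = sqrt(279657 - 3*sqrt(22)/808)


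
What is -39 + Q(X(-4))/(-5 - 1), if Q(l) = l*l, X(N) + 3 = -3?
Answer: -45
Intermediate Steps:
X(N) = -6 (X(N) = -3 - 3 = -6)
Q(l) = l²
-39 + Q(X(-4))/(-5 - 1) = -39 + (-6)²/(-5 - 1) = -39 + 36/(-6) = -39 - ⅙*36 = -39 - 6 = -45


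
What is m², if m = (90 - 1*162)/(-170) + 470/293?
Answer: 2550048004/620259025 ≈ 4.1113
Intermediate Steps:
m = 50498/24905 (m = (90 - 162)*(-1/170) + 470*(1/293) = -72*(-1/170) + 470/293 = 36/85 + 470/293 = 50498/24905 ≈ 2.0276)
m² = (50498/24905)² = 2550048004/620259025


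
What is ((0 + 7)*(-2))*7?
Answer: -98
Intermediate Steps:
((0 + 7)*(-2))*7 = (7*(-2))*7 = -14*7 = -98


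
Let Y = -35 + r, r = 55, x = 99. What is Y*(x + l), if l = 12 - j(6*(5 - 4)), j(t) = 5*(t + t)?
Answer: 1020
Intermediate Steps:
j(t) = 10*t (j(t) = 5*(2*t) = 10*t)
Y = 20 (Y = -35 + 55 = 20)
l = -48 (l = 12 - 10*6*(5 - 4) = 12 - 10*6*1 = 12 - 10*6 = 12 - 1*60 = 12 - 60 = -48)
Y*(x + l) = 20*(99 - 48) = 20*51 = 1020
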